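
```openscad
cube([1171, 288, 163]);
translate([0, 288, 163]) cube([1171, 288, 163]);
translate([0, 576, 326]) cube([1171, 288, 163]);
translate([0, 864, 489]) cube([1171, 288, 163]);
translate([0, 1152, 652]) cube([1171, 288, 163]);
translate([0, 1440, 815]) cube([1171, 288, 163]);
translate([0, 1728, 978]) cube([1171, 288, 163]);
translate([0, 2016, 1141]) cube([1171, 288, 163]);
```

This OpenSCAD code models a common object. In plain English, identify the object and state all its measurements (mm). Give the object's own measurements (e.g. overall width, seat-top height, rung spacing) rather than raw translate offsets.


A straight staircase of 8 solid steps. Each step is 1171 mm wide (x), 288 mm deep (y, the going) and 163 mm tall (the rise). The first step rests on the floor; each subsequent step sits one going further in +y and one rise higher in +z, directly behind and above the previous step with no overlap.


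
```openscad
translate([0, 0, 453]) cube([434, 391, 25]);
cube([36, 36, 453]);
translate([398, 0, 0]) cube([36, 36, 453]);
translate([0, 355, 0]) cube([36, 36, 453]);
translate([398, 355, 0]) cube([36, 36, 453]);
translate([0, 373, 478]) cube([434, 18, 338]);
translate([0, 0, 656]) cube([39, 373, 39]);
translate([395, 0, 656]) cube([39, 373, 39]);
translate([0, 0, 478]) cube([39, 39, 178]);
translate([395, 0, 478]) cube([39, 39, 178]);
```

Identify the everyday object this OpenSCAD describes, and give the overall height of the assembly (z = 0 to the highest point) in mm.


A chair. The overall height is 816 mm.

A slab on four corner posts with a tall panel at the back — a chair. The seat slab sits at z = 453 with thickness 25, and the 338 mm backrest starts at the seat top, so the overall height is 453 + 25 + 338 = 816 mm.


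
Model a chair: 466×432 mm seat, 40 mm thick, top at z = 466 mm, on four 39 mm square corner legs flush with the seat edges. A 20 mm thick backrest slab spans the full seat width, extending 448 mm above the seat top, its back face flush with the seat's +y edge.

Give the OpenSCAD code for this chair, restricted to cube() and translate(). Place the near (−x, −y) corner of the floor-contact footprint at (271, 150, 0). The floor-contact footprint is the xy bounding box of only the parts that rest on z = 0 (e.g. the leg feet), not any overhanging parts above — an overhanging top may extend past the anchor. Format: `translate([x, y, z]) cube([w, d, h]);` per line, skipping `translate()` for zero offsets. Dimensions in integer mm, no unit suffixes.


translate([271, 150, 426]) cube([466, 432, 40]);
translate([271, 150, 0]) cube([39, 39, 426]);
translate([698, 150, 0]) cube([39, 39, 426]);
translate([271, 543, 0]) cube([39, 39, 426]);
translate([698, 543, 0]) cube([39, 39, 426]);
translate([271, 562, 466]) cube([466, 20, 448]);


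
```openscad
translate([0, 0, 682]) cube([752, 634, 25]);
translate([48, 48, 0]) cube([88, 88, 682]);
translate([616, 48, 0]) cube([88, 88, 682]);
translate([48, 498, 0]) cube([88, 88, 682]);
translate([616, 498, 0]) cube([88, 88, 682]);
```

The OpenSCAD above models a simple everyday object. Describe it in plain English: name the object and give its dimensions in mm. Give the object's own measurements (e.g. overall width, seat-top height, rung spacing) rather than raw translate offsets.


A rectangular dining table. The top is 752×634×25 mm with its upper surface at z = 707 mm. It stands on four 88×88 mm square legs, each inset 48 mm from the nearest pair of top edges, running from the floor to the underside of the top.


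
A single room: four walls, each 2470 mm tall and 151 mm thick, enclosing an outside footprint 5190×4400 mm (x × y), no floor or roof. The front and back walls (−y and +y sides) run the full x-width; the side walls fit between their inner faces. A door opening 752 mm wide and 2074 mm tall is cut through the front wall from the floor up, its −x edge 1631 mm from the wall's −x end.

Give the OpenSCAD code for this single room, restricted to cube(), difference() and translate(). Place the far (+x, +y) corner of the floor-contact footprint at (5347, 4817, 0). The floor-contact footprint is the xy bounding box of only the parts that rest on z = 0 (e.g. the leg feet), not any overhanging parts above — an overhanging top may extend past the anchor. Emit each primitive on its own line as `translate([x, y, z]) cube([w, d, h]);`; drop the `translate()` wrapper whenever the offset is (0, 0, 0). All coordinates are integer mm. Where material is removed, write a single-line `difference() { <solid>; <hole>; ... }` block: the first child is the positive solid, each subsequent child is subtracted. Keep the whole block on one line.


difference() { translate([157, 417, 0]) cube([5190, 151, 2470]); translate([1788, 417, 0]) cube([752, 151, 2074]); }
translate([157, 4666, 0]) cube([5190, 151, 2470]);
translate([157, 568, 0]) cube([151, 4098, 2470]);
translate([5196, 568, 0]) cube([151, 4098, 2470]);


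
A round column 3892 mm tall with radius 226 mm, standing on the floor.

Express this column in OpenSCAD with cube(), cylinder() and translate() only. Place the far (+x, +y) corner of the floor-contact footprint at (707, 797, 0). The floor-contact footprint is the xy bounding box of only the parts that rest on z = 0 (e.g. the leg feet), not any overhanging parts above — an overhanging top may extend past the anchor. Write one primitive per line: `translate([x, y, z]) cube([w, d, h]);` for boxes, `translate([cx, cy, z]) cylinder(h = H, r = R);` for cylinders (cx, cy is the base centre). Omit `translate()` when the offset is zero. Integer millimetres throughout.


translate([481, 571, 0]) cylinder(h = 3892, r = 226);


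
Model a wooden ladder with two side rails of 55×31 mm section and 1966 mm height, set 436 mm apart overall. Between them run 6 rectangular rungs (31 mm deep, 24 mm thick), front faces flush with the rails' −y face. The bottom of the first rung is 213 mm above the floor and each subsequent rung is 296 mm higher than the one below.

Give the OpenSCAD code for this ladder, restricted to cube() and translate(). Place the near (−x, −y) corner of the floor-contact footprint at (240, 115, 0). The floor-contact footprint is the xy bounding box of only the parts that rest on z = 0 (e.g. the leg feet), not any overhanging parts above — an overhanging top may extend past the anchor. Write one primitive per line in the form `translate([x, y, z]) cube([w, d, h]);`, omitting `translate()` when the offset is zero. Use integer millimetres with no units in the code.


translate([240, 115, 0]) cube([55, 31, 1966]);
translate([621, 115, 0]) cube([55, 31, 1966]);
translate([295, 115, 213]) cube([326, 31, 24]);
translate([295, 115, 509]) cube([326, 31, 24]);
translate([295, 115, 805]) cube([326, 31, 24]);
translate([295, 115, 1101]) cube([326, 31, 24]);
translate([295, 115, 1397]) cube([326, 31, 24]);
translate([295, 115, 1693]) cube([326, 31, 24]);


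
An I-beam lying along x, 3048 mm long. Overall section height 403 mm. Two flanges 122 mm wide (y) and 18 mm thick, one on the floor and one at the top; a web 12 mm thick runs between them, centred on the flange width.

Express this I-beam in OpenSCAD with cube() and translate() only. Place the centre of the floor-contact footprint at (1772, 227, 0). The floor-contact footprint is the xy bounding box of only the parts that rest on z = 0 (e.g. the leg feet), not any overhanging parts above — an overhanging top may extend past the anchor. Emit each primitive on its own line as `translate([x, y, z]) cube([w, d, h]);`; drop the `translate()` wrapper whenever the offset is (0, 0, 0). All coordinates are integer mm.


translate([248, 166, 0]) cube([3048, 122, 18]);
translate([248, 221, 18]) cube([3048, 12, 367]);
translate([248, 166, 385]) cube([3048, 122, 18]);


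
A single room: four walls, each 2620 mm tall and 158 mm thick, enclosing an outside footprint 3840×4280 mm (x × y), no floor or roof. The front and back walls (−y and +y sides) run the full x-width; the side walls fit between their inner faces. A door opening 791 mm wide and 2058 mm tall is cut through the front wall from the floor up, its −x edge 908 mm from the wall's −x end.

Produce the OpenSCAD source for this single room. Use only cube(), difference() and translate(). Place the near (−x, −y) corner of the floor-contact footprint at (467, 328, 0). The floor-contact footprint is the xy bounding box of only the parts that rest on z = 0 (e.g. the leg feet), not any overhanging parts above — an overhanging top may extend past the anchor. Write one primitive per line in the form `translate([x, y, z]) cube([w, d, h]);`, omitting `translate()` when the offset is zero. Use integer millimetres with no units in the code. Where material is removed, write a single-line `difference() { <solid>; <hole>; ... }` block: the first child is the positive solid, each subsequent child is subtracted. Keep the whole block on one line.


difference() { translate([467, 328, 0]) cube([3840, 158, 2620]); translate([1375, 328, 0]) cube([791, 158, 2058]); }
translate([467, 4450, 0]) cube([3840, 158, 2620]);
translate([467, 486, 0]) cube([158, 3964, 2620]);
translate([4149, 486, 0]) cube([158, 3964, 2620]);


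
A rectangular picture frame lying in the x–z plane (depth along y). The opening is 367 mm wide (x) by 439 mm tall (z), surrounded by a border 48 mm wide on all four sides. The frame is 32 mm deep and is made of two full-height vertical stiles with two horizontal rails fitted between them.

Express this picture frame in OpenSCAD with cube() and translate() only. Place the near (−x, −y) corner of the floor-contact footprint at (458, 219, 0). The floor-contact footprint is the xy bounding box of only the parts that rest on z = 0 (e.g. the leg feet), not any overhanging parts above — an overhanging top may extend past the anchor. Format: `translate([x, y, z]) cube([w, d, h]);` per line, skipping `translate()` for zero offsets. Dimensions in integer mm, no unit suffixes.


translate([458, 219, 0]) cube([48, 32, 535]);
translate([873, 219, 0]) cube([48, 32, 535]);
translate([506, 219, 0]) cube([367, 32, 48]);
translate([506, 219, 487]) cube([367, 32, 48]);


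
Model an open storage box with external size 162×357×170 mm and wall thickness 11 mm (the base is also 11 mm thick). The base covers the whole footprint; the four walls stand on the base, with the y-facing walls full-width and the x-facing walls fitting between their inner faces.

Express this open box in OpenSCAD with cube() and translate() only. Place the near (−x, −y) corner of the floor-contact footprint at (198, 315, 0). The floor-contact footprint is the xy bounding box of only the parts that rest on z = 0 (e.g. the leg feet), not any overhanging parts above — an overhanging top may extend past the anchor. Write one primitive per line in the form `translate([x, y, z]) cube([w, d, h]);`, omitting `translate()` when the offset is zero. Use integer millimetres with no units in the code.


translate([198, 315, 0]) cube([162, 357, 11]);
translate([198, 315, 11]) cube([162, 11, 159]);
translate([198, 661, 11]) cube([162, 11, 159]);
translate([198, 326, 11]) cube([11, 335, 159]);
translate([349, 326, 11]) cube([11, 335, 159]);


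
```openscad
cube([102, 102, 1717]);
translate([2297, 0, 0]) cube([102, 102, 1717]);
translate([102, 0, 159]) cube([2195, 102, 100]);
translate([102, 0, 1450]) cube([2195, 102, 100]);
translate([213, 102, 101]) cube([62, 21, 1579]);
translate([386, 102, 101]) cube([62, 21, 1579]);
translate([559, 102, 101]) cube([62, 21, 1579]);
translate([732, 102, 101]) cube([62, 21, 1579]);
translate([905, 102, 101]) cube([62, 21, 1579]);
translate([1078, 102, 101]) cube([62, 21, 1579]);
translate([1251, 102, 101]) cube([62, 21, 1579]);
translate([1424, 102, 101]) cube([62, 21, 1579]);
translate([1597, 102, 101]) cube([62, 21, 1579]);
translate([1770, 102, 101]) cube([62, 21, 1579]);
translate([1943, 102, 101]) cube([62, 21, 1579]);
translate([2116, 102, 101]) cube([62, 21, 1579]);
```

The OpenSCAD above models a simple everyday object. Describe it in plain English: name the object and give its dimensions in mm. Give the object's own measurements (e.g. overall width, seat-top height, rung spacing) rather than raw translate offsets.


A fence section. Two 102×102 mm posts, 1717 mm tall, stand on the floor with a clear span of 2195 mm between their inner faces. Two horizontal rails of 102×100 mm section span the gap between the posts with their undersides at z = 159 mm and z = 1450 mm, flush with the posts' −y face. 12 pickets, each 62 mm wide, 21 mm thick and 1579 mm tall, are fixed to the +y face of the rails with their bottoms at z = 101 mm, spaced across the span with a 111 mm gap after the −x post and between neighbouring pickets, with 119 mm left before the +x post.


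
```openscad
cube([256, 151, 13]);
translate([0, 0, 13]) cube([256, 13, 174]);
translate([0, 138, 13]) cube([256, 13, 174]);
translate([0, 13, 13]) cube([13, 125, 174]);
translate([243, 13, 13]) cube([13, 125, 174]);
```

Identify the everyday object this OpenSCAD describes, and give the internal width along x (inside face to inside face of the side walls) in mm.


An open box. The internal width is 230 mm.

A 256×151 base slab with four walls standing on it — an open box. The base is 256 mm wide and the walls are 13 mm thick, so the internal width is 256 − 2 × 13 = 230 mm.


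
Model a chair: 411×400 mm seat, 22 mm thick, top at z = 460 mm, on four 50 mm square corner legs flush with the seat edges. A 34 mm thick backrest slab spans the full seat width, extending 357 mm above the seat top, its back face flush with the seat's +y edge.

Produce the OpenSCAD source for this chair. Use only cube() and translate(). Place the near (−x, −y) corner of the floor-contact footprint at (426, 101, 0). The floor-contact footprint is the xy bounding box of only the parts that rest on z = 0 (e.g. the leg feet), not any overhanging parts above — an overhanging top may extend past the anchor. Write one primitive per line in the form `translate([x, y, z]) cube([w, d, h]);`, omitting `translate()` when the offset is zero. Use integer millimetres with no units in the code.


translate([426, 101, 438]) cube([411, 400, 22]);
translate([426, 101, 0]) cube([50, 50, 438]);
translate([787, 101, 0]) cube([50, 50, 438]);
translate([426, 451, 0]) cube([50, 50, 438]);
translate([787, 451, 0]) cube([50, 50, 438]);
translate([426, 467, 460]) cube([411, 34, 357]);


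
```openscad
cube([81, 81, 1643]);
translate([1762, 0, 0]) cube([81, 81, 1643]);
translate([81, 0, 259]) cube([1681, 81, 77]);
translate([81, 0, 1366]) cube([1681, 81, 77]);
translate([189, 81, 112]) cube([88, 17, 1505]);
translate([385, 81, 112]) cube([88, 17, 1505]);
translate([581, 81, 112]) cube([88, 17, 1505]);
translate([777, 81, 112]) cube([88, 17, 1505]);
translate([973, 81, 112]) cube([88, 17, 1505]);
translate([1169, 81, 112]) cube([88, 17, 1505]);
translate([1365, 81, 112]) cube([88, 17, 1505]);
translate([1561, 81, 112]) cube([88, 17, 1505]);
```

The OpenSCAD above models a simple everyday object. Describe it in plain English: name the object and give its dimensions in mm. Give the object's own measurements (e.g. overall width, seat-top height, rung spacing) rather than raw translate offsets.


A fence section. Two 81×81 mm posts, 1643 mm tall, stand on the floor with a clear span of 1681 mm between their inner faces. Two horizontal rails of 81×77 mm section span the gap between the posts with their undersides at z = 259 mm and z = 1366 mm, flush with the posts' −y face. 8 pickets, each 88 mm wide, 17 mm thick and 1505 mm tall, are fixed to the +y face of the rails with their bottoms at z = 112 mm, spaced across the span with a 108 mm gap after the −x post and between neighbouring pickets, with 113 mm left before the +x post.


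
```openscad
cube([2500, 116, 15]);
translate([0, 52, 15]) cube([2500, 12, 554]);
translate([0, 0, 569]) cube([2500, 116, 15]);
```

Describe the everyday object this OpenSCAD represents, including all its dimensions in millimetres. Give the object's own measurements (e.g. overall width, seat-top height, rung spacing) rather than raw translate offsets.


An I-beam lying along x, 2500 mm long. Overall section height 584 mm. Two flanges 116 mm wide (y) and 15 mm thick, one on the floor and one at the top; a web 12 mm thick runs between them, centred on the flange width.


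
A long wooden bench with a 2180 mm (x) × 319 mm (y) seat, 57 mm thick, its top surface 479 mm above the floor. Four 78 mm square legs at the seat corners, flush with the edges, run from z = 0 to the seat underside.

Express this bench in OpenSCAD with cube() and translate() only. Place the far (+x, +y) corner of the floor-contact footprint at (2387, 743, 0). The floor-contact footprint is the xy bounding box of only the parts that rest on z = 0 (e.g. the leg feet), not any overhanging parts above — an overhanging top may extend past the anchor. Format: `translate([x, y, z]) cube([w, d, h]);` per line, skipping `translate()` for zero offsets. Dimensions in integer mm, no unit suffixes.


translate([207, 424, 422]) cube([2180, 319, 57]);
translate([207, 424, 0]) cube([78, 78, 422]);
translate([207, 665, 0]) cube([78, 78, 422]);
translate([2309, 424, 0]) cube([78, 78, 422]);
translate([2309, 665, 0]) cube([78, 78, 422]);


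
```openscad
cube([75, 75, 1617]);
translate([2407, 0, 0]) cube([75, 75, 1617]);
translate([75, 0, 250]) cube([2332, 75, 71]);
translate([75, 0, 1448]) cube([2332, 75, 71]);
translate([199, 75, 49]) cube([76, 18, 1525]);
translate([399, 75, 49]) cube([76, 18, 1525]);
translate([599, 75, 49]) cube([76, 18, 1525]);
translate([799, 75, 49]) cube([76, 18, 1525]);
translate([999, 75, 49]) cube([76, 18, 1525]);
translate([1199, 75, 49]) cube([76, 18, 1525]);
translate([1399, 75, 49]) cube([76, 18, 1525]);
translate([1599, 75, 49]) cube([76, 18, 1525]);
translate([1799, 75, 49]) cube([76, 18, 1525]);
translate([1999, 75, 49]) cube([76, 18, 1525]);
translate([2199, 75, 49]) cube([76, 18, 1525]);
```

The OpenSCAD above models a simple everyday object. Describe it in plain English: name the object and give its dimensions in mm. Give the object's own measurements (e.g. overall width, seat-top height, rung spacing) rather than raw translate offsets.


A fence section. Two 75×75 mm posts, 1617 mm tall, stand on the floor with a clear span of 2332 mm between their inner faces. Two horizontal rails of 75×71 mm section span the gap between the posts with their undersides at z = 250 mm and z = 1448 mm, flush with the posts' −y face. 11 pickets, each 76 mm wide, 18 mm thick and 1525 mm tall, are fixed to the +y face of the rails with their bottoms at z = 49 mm, spaced across the span with a 124 mm gap after the −x post and between neighbouring pickets, with 132 mm left before the +x post.


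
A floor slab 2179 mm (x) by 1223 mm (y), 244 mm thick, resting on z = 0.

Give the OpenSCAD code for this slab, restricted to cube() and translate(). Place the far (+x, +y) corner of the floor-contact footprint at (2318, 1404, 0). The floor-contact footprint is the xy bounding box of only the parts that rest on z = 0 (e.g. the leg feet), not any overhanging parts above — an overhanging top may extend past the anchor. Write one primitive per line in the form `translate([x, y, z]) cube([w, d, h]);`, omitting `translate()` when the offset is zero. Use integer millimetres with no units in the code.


translate([139, 181, 0]) cube([2179, 1223, 244]);


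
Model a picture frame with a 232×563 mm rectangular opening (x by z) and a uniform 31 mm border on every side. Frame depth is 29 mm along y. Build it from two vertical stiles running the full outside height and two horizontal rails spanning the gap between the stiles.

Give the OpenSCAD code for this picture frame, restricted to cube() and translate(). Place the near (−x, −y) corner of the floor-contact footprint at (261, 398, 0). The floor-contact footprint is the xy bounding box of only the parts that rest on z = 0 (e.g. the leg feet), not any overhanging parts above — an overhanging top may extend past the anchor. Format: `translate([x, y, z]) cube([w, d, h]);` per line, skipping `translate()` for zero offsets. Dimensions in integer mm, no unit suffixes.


translate([261, 398, 0]) cube([31, 29, 625]);
translate([524, 398, 0]) cube([31, 29, 625]);
translate([292, 398, 0]) cube([232, 29, 31]);
translate([292, 398, 594]) cube([232, 29, 31]);


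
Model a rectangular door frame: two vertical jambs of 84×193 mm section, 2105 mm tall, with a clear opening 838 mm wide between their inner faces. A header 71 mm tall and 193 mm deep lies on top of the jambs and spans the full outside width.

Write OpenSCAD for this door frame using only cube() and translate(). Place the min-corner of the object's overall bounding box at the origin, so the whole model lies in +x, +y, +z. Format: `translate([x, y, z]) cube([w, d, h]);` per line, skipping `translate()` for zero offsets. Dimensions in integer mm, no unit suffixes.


cube([84, 193, 2105]);
translate([922, 0, 0]) cube([84, 193, 2105]);
translate([0, 0, 2105]) cube([1006, 193, 71]);


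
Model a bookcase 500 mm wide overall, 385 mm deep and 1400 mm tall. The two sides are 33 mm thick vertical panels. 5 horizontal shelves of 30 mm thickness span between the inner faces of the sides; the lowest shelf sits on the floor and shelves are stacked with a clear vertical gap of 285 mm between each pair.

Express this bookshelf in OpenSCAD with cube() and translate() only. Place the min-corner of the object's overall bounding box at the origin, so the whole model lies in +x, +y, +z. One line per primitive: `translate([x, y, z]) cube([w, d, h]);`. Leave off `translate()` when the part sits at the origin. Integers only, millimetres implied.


cube([33, 385, 1400]);
translate([467, 0, 0]) cube([33, 385, 1400]);
translate([33, 0, 0]) cube([434, 385, 30]);
translate([33, 0, 315]) cube([434, 385, 30]);
translate([33, 0, 630]) cube([434, 385, 30]);
translate([33, 0, 945]) cube([434, 385, 30]);
translate([33, 0, 1260]) cube([434, 385, 30]);


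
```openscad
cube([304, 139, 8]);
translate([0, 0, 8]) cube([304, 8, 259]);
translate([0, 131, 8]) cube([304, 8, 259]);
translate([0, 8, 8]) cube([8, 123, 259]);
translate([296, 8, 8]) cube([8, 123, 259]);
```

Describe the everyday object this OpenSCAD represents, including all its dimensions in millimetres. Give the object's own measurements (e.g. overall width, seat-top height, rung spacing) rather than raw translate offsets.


An open-topped rectangular box: outside dimensions 304×139×267 mm, with a uniform wall and base thickness of 8 mm. The base is a full 304×139 slab on the floor; four walls sit on top of the base. The front and back walls (the −y and +y sides) span the full width; the two side walls fit between them.


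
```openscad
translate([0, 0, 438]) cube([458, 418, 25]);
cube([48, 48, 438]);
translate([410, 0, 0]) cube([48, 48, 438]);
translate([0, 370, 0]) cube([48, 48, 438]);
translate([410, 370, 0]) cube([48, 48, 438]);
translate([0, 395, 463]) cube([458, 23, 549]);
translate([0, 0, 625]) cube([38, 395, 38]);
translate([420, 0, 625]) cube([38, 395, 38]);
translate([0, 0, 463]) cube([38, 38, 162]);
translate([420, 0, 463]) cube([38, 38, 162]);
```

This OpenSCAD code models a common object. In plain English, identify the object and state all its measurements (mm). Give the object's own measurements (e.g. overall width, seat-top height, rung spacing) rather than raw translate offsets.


A chair. The seat is a 458×418×25 mm slab with its top at z = 463 mm, on four 48×48 mm corner legs (flush with the seat edges, standing on z = 0). A flat backrest 23 mm thick, 549 mm tall, spans the full seat width and rises from the seat top along its +y edge, rear face flush with the rear of the seat. Two armrests of 38×38 mm section run along each side from the seat's front edge to the front of the backrest, top faces 200 mm above the seat top and outer faces flush with the seat's x-edges; a 38×38 mm post under the front of each armrest stands on the seat at the front corner.


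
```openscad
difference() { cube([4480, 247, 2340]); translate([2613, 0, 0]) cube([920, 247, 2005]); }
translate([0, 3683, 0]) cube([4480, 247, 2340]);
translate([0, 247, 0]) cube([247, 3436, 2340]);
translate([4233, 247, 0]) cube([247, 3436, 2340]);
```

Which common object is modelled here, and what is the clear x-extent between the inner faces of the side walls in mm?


A single room. The interior width is 3986 mm.

Four walls enclosing a rectangle with a door in the front wall — a room. Outside width 4480 minus two 247 mm walls gives 3986 mm.


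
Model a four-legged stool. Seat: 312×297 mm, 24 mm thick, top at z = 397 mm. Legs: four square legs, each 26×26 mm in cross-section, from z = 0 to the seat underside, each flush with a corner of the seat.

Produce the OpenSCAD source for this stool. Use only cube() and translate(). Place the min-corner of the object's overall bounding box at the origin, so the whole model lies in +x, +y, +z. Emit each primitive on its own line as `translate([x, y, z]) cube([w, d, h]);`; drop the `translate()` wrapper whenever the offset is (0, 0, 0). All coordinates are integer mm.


translate([0, 0, 373]) cube([312, 297, 24]);
cube([26, 26, 373]);
translate([286, 0, 0]) cube([26, 26, 373]);
translate([0, 271, 0]) cube([26, 26, 373]);
translate([286, 271, 0]) cube([26, 26, 373]);


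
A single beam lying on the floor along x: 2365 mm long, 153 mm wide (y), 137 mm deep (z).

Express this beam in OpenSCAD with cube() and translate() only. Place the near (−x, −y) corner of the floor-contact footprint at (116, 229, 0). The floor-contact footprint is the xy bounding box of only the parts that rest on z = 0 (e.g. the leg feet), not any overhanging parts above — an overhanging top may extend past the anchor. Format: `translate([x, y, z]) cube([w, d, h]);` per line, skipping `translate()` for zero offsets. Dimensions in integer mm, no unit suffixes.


translate([116, 229, 0]) cube([2365, 153, 137]);


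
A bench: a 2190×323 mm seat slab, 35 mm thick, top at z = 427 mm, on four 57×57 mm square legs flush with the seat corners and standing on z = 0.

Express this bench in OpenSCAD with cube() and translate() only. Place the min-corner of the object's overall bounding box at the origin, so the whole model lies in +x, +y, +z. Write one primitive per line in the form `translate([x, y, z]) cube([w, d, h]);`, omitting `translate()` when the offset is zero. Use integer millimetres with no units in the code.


translate([0, 0, 392]) cube([2190, 323, 35]);
cube([57, 57, 392]);
translate([0, 266, 0]) cube([57, 57, 392]);
translate([2133, 0, 0]) cube([57, 57, 392]);
translate([2133, 266, 0]) cube([57, 57, 392]);


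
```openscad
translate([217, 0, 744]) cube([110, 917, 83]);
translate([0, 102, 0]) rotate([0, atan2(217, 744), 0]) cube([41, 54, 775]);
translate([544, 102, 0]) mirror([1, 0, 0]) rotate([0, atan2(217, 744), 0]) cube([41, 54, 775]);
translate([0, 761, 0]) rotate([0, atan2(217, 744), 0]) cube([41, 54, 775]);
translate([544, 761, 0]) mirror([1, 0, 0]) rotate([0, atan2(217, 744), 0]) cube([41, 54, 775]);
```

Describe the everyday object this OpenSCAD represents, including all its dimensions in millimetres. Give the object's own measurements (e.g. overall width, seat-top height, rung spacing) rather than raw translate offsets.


A sawhorse. A 110×917×83 mm beam (x, y, z) sits on two A-frame leg pairs. Each pair is two raked legs of 41×54 mm section (54 mm along y) splaying symmetrically in x. Each leg rises 744 mm vertically over 217 mm of horizontal reach and is 775 mm long along its own axis. Every leg's outer bottom edge rests on the floor and its outer top edge meets a bottom edge of the beam — the left legs (tilting toward +x) meet the beam's −x bottom edge, the right legs (their mirror images, tilting toward −x) meet its +x bottom edge — so the leg tops tuck under the beam, the beam's underside is 744 mm above the floor, and the feet are 544 mm apart outside-to-outside with the beam centred between them. The two leg pairs are set in 102 mm from either end of the beam.


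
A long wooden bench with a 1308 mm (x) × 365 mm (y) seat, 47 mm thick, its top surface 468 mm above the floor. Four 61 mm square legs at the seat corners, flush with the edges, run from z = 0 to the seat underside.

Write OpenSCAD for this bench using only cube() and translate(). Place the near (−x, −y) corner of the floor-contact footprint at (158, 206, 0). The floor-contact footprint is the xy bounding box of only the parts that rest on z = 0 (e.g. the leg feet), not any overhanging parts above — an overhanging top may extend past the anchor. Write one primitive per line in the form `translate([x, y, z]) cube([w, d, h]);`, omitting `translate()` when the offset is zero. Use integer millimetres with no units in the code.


translate([158, 206, 421]) cube([1308, 365, 47]);
translate([158, 206, 0]) cube([61, 61, 421]);
translate([158, 510, 0]) cube([61, 61, 421]);
translate([1405, 206, 0]) cube([61, 61, 421]);
translate([1405, 510, 0]) cube([61, 61, 421]);


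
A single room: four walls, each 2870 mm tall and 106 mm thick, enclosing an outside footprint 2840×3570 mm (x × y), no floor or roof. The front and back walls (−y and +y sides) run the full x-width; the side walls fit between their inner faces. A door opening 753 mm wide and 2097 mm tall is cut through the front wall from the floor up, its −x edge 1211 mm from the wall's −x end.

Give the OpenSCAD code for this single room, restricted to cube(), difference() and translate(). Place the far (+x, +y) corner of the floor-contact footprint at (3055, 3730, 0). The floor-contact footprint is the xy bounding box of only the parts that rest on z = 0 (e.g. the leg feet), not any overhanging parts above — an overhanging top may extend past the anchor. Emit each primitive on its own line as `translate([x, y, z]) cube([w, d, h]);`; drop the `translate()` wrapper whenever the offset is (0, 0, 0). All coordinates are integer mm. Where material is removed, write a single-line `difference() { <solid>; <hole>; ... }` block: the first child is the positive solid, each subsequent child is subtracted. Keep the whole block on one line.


difference() { translate([215, 160, 0]) cube([2840, 106, 2870]); translate([1426, 160, 0]) cube([753, 106, 2097]); }
translate([215, 3624, 0]) cube([2840, 106, 2870]);
translate([215, 266, 0]) cube([106, 3358, 2870]);
translate([2949, 266, 0]) cube([106, 3358, 2870]);


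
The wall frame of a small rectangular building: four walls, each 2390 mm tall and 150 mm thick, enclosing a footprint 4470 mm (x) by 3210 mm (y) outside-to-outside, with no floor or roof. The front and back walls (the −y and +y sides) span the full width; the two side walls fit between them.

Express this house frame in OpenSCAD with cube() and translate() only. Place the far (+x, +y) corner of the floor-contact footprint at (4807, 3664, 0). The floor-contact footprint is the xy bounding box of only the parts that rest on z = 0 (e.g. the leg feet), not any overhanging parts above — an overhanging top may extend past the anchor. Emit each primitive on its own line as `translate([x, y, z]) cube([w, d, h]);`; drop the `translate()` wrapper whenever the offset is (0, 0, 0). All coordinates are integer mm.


translate([337, 454, 0]) cube([4470, 150, 2390]);
translate([337, 3514, 0]) cube([4470, 150, 2390]);
translate([337, 604, 0]) cube([150, 2910, 2390]);
translate([4657, 604, 0]) cube([150, 2910, 2390]);


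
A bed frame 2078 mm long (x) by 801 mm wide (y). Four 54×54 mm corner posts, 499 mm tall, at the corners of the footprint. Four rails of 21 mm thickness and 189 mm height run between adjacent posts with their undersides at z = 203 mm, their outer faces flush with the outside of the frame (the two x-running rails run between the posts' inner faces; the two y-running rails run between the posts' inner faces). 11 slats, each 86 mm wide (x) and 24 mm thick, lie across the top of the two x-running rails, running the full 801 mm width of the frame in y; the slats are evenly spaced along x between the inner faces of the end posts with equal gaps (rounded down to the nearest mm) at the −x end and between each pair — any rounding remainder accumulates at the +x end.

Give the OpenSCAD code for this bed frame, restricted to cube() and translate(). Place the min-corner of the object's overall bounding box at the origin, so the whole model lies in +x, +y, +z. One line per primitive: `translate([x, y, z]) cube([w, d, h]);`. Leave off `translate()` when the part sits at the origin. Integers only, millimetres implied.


// slat z = rail_z + rail_h = 203 + 189 = 392
// slat gap = ⌊(1970 − 11·86) / 12⌋ = 85
cube([54, 54, 499]);
translate([0, 747, 0]) cube([54, 54, 499]);
translate([2024, 0, 0]) cube([54, 54, 499]);
translate([2024, 747, 0]) cube([54, 54, 499]);
translate([54, 0, 203]) cube([1970, 21, 189]);
translate([54, 780, 203]) cube([1970, 21, 189]);
translate([0, 54, 203]) cube([21, 693, 189]);
translate([2057, 54, 203]) cube([21, 693, 189]);
translate([139, 0, 392]) cube([86, 801, 24]);
translate([310, 0, 392]) cube([86, 801, 24]);
translate([481, 0, 392]) cube([86, 801, 24]);
translate([652, 0, 392]) cube([86, 801, 24]);
translate([823, 0, 392]) cube([86, 801, 24]);
translate([994, 0, 392]) cube([86, 801, 24]);
translate([1165, 0, 392]) cube([86, 801, 24]);
translate([1336, 0, 392]) cube([86, 801, 24]);
translate([1507, 0, 392]) cube([86, 801, 24]);
translate([1678, 0, 392]) cube([86, 801, 24]);
translate([1849, 0, 392]) cube([86, 801, 24]);


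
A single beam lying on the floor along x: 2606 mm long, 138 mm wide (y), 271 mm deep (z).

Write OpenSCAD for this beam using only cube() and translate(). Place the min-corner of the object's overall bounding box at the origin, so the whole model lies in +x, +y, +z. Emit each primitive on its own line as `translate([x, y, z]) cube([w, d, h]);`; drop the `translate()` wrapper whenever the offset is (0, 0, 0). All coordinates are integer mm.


cube([2606, 138, 271]);


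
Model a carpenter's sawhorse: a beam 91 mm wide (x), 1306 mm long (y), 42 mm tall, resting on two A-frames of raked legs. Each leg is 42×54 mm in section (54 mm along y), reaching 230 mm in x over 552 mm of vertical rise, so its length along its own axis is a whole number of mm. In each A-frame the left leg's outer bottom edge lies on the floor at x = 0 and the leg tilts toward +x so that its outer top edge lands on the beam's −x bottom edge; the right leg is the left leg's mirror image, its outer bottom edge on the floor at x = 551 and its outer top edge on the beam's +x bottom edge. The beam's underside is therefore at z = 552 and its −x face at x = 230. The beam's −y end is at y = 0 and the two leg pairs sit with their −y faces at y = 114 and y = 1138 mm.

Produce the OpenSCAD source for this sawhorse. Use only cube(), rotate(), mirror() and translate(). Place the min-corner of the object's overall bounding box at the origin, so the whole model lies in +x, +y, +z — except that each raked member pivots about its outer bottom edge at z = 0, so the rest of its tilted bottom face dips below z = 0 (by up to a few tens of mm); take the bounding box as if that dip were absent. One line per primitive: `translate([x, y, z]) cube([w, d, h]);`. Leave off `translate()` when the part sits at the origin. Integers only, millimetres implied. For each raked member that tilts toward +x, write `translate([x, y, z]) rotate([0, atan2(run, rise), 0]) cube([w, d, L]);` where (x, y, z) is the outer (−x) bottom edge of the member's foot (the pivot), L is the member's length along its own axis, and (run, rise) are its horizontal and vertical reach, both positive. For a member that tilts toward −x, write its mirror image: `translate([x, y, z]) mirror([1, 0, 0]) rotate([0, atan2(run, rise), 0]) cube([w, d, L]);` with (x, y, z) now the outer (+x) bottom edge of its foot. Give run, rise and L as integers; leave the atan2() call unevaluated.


translate([230, 0, 552]) cube([91, 1306, 42]);
translate([0, 114, 0]) rotate([0, atan2(230, 552), 0]) cube([42, 54, 598]);
translate([551, 114, 0]) mirror([1, 0, 0]) rotate([0, atan2(230, 552), 0]) cube([42, 54, 598]);
translate([0, 1138, 0]) rotate([0, atan2(230, 552), 0]) cube([42, 54, 598]);
translate([551, 1138, 0]) mirror([1, 0, 0]) rotate([0, atan2(230, 552), 0]) cube([42, 54, 598]);


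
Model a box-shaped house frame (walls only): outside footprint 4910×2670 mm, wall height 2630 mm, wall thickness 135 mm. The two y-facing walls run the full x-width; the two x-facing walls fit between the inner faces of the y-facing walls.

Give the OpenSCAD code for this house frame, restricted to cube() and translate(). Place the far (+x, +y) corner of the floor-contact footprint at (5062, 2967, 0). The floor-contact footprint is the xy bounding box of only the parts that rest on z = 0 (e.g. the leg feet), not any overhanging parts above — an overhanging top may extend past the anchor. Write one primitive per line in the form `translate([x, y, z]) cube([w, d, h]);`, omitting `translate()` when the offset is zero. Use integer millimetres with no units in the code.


translate([152, 297, 0]) cube([4910, 135, 2630]);
translate([152, 2832, 0]) cube([4910, 135, 2630]);
translate([152, 432, 0]) cube([135, 2400, 2630]);
translate([4927, 432, 0]) cube([135, 2400, 2630]);


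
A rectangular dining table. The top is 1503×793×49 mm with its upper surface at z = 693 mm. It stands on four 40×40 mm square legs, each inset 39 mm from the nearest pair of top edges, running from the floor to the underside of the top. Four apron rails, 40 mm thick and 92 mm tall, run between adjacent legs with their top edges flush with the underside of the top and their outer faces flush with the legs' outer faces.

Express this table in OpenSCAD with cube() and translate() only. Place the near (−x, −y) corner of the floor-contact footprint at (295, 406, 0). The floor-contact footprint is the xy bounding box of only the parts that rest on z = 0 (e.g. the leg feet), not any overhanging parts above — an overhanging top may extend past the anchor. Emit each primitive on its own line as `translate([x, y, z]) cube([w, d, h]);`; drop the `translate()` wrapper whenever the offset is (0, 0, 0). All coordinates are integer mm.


translate([256, 367, 644]) cube([1503, 793, 49]);
translate([295, 406, 0]) cube([40, 40, 644]);
translate([1680, 406, 0]) cube([40, 40, 644]);
translate([295, 1081, 0]) cube([40, 40, 644]);
translate([1680, 1081, 0]) cube([40, 40, 644]);
translate([335, 406, 552]) cube([1345, 40, 92]);
translate([335, 1081, 552]) cube([1345, 40, 92]);
translate([295, 446, 552]) cube([40, 635, 92]);
translate([1680, 446, 552]) cube([40, 635, 92]);


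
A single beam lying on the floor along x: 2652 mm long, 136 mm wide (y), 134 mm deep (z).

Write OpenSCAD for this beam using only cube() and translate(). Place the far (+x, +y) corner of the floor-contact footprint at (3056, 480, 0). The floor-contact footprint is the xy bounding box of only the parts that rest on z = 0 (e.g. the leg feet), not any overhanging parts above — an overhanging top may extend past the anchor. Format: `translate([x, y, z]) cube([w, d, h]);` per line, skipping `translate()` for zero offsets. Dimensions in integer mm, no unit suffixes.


translate([404, 344, 0]) cube([2652, 136, 134]);


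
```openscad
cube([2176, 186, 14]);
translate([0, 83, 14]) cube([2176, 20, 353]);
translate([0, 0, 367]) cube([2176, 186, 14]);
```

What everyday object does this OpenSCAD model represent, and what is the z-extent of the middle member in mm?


An I-beam. The web height is 353 mm.

Two wide flanges with a thin centred web — an I-beam. Overall 381 mm minus two 14 mm flanges gives a web of 381 − 2·14 = 353 mm.


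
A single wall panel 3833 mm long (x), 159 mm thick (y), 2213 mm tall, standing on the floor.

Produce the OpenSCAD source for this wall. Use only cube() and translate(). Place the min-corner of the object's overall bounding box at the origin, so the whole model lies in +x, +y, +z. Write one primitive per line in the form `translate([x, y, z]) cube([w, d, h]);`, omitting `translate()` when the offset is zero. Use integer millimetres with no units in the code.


cube([3833, 159, 2213]);
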